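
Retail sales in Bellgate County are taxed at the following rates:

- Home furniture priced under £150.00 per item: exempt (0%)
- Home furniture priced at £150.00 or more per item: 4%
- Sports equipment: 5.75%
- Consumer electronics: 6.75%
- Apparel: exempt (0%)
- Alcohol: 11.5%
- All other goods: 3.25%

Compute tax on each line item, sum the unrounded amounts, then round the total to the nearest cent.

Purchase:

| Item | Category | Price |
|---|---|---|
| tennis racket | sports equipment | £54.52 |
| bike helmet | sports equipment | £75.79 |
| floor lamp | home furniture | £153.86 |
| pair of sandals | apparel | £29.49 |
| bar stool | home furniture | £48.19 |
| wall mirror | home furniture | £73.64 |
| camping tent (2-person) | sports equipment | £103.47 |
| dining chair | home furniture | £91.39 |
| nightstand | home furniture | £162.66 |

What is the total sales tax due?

£26.10

Tennis racket £54.52: sports equipment → 5.75% → £3.1349
Bike helmet £75.79: sports equipment → 5.75% → £4.357925
Floor lamp £153.86: home furniture, £150.00 or more → 4% → £6.1544
Pair of sandals £29.49: apparel → 0% → £0.00
Bar stool £48.19: home furniture, under £150.00 → 0% → £0.00
Wall mirror £73.64: home furniture, under £150.00 → 0% → £0.00
Camping tent (2-person) £103.47: sports equipment → 5.75% → £5.949525
Dining chair £91.39: home furniture, under £150.00 → 0% → £0.00
Nightstand £162.66: home furniture, £150.00 or more → 4% → £6.5064
Unrounded tax sum = £26.10315 → £26.10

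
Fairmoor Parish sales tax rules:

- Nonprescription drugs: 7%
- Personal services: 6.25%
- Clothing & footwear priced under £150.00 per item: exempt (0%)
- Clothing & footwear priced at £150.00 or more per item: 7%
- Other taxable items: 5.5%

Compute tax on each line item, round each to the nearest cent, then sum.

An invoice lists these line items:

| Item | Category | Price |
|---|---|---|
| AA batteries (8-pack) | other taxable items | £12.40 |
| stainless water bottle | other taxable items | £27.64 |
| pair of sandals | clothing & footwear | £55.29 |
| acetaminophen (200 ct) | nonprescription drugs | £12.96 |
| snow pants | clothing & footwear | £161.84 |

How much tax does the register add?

£14.44

AA batteries (8-pack) £12.40: other taxable items → 5.5% → £0.68
Stainless water bottle £27.64: other taxable items → 5.5% → £1.52
Pair of sandals £55.29: clothing & footwear, under £150.00 → 0% → £0.00
Acetaminophen (200 ct) £12.96: nonprescription drugs → 7% → £0.91
Snow pants £161.84: clothing & footwear, £150.00 or more → 7% → £11.33
Total tax = £0.68 + £1.52 + £0.91 + £11.33 = £14.44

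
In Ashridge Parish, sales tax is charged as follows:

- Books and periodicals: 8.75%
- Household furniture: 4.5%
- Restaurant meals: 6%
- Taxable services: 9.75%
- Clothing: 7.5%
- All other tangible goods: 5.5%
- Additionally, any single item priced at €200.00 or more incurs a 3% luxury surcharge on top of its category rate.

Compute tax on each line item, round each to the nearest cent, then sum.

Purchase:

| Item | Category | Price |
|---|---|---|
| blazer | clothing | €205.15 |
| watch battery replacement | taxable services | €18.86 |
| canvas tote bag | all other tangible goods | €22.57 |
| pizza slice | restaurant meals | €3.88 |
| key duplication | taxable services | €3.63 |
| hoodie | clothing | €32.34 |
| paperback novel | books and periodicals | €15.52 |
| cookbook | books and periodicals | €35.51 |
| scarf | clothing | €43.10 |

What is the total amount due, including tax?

Blazer €205.15: clothing → 7.5% + 3% surcharge = 10.5% → €21.54
Watch battery replacement €18.86: taxable services → 9.75% → €1.84
Canvas tote bag €22.57: all other tangible goods → 5.5% → €1.24
Pizza slice €3.88: restaurant meals → 6% → €0.23
Key duplication €3.63: taxable services → 9.75% → €0.35
Hoodie €32.34: clothing → 7.5% → €2.43
Paperback novel €15.52: books and periodicals → 8.75% → €1.36
Cookbook €35.51: books and periodicals → 8.75% → €3.11
Scarf €43.10: clothing → 7.5% → €3.23
Subtotal = €380.56; tax = €35.33; total due = €415.89

€415.89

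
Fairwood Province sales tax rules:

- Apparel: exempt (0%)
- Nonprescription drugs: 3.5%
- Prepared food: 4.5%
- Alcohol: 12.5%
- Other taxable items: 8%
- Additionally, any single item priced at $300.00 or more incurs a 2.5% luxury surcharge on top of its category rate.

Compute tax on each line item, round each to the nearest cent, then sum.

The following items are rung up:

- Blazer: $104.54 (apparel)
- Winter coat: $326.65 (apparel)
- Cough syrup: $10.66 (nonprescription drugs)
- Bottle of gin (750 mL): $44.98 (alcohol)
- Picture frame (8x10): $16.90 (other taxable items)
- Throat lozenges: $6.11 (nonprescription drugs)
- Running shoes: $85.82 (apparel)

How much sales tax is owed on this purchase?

Blazer $104.54: apparel → 0% → $0.00
Winter coat $326.65: apparel → 0% + 2.5% surcharge = 2.5% → $8.17
Cough syrup $10.66: nonprescription drugs → 3.5% → $0.37
Bottle of gin (750 mL) $44.98: alcohol → 12.5% → $5.62
Picture frame (8x10) $16.90: other taxable items → 8% → $1.35
Throat lozenges $6.11: nonprescription drugs → 3.5% → $0.21
Running shoes $85.82: apparel → 0% → $0.00
Total tax = $8.17 + $0.37 + $5.62 + $1.35 + $0.21 = $15.72

$15.72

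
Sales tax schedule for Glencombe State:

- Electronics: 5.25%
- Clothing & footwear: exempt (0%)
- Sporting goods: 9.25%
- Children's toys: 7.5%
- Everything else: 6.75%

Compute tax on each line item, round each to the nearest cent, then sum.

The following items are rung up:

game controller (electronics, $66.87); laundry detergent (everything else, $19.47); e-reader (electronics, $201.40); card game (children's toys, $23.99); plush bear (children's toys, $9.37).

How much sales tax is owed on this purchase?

Game controller $66.87: electronics → 5.25% → $3.51
Laundry detergent $19.47: everything else → 6.75% → $1.31
E-reader $201.40: electronics → 5.25% → $10.57
Card game $23.99: children's toys → 7.5% → $1.80
Plush bear $9.37: children's toys → 7.5% → $0.70
Total tax = $3.51 + $1.31 + $10.57 + $1.80 + $0.70 = $17.89

$17.89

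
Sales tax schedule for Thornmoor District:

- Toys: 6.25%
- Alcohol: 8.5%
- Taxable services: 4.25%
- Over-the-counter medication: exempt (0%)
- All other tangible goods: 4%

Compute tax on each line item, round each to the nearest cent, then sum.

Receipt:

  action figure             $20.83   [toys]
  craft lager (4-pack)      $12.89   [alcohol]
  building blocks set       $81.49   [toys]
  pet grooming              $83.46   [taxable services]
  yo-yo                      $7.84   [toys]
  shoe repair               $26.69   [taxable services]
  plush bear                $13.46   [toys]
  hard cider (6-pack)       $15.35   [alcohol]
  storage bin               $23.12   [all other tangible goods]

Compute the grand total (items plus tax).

Action figure $20.83: toys → 6.25% → $1.30
Craft lager (4-pack) $12.89: alcohol → 8.5% → $1.10
Building blocks set $81.49: toys → 6.25% → $5.09
Pet grooming $83.46: taxable services → 4.25% → $3.55
Yo-yo $7.84: toys → 6.25% → $0.49
Shoe repair $26.69: taxable services → 4.25% → $1.13
Plush bear $13.46: toys → 6.25% → $0.84
Hard cider (6-pack) $15.35: alcohol → 8.5% → $1.30
Storage bin $23.12: all other tangible goods → 4% → $0.92
Subtotal = $285.13; tax = $15.72; total due = $300.85

$300.85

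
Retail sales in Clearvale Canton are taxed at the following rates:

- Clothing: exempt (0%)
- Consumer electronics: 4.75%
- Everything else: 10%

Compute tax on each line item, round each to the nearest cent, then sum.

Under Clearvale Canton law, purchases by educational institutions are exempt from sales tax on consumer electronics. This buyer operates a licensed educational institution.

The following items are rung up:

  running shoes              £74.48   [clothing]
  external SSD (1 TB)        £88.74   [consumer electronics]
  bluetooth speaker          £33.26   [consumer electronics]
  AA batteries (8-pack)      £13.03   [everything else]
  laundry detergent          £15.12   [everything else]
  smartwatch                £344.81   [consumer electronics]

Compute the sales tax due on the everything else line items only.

AA batteries (8-pack) £13.03: everything else → 10% → £1.30
Laundry detergent £15.12: everything else → 10% → £1.51
Tax on everything else = £1.30 + £1.51 = £2.81

£2.81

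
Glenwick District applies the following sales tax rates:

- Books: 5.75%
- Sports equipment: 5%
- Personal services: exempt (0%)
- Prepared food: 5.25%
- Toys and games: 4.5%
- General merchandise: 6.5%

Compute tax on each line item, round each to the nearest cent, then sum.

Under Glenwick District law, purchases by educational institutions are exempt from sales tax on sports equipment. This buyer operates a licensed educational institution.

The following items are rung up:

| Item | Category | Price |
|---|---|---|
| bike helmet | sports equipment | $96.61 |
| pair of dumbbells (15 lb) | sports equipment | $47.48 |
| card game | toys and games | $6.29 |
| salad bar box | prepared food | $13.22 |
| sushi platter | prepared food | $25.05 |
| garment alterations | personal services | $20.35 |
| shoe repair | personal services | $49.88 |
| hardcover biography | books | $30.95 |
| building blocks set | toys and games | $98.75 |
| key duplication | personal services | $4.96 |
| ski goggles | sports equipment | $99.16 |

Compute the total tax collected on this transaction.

Bike helmet $96.61: sports equipment, buyer-exempt → 0% → $0.00
Pair of dumbbells (15 lb) $47.48: sports equipment, buyer-exempt → 0% → $0.00
Card game $6.29: toys and games → 4.5% → $0.28
Salad bar box $13.22: prepared food → 5.25% → $0.69
Sushi platter $25.05: prepared food → 5.25% → $1.32
Garment alterations $20.35: personal services → 0% → $0.00
Shoe repair $49.88: personal services → 0% → $0.00
Hardcover biography $30.95: books → 5.75% → $1.78
Building blocks set $98.75: toys and games → 4.5% → $4.44
Key duplication $4.96: personal services → 0% → $0.00
Ski goggles $99.16: sports equipment, buyer-exempt → 0% → $0.00
Total tax = $0.28 + $0.69 + $1.32 + $1.78 + $4.44 = $8.51

$8.51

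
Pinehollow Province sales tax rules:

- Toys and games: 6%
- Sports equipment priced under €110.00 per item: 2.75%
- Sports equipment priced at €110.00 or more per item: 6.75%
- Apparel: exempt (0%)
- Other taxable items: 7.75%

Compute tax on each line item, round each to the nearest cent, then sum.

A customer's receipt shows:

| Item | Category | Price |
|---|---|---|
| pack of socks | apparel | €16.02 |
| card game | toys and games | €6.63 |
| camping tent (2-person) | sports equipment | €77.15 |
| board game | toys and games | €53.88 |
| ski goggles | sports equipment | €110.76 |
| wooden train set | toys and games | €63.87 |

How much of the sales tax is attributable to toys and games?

€7.46

Card game €6.63: toys and games → 6% → €0.40
Board game €53.88: toys and games → 6% → €3.23
Wooden train set €63.87: toys and games → 6% → €3.83
Tax on toys and games = €0.40 + €3.23 + €3.83 = €7.46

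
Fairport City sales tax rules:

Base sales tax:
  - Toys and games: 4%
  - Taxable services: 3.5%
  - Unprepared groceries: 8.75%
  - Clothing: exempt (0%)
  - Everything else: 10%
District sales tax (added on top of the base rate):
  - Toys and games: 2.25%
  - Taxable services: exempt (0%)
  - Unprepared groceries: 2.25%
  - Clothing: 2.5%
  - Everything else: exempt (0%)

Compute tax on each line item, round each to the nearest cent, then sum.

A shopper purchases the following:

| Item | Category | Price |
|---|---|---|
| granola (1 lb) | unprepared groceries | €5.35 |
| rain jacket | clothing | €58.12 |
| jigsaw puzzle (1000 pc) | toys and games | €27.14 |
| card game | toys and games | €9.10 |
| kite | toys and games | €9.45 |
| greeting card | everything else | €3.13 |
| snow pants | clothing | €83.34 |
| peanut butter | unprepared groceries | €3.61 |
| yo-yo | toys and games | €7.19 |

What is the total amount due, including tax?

Granola (1 lb) €5.35: unprepared groceries → 8.75% + 2.25% district = 11% → €0.59
Rain jacket €58.12: clothing → 0% + 2.5% district = 2.5% → €1.45
Jigsaw puzzle (1000 pc) €27.14: toys and games → 4% + 2.25% district = 6.25% → €1.70
Card game €9.10: toys and games → 4% + 2.25% district = 6.25% → €0.57
Kite €9.45: toys and games → 4% + 2.25% district = 6.25% → €0.59
Greeting card €3.13: everything else → 10% + 0% district = 10% → €0.31
Snow pants €83.34: clothing → 0% + 2.5% district = 2.5% → €2.08
Peanut butter €3.61: unprepared groceries → 8.75% + 2.25% district = 11% → €0.40
Yo-yo €7.19: toys and games → 4% + 2.25% district = 6.25% → €0.45
Subtotal = €206.43; tax = €8.14; total due = €214.57

€214.57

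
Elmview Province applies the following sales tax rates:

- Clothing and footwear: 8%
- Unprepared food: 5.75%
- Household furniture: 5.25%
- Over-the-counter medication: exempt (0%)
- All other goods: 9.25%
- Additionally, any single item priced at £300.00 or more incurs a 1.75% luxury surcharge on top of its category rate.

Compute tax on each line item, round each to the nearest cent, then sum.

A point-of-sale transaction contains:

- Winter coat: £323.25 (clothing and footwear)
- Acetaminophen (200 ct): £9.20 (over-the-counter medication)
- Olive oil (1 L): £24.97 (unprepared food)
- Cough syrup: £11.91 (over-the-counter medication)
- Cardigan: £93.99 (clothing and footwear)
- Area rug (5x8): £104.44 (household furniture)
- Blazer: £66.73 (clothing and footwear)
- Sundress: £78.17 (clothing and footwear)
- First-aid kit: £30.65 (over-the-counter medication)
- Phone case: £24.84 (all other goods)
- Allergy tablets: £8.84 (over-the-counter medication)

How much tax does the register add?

Winter coat £323.25: clothing and footwear → 8% + 1.75% surcharge = 9.75% → £31.52
Acetaminophen (200 ct) £9.20: over-the-counter medication → 0% → £0.00
Olive oil (1 L) £24.97: unprepared food → 5.75% → £1.44
Cough syrup £11.91: over-the-counter medication → 0% → £0.00
Cardigan £93.99: clothing and footwear → 8% → £7.52
Area rug (5x8) £104.44: household furniture → 5.25% → £5.48
Blazer £66.73: clothing and footwear → 8% → £5.34
Sundress £78.17: clothing and footwear → 8% → £6.25
First-aid kit £30.65: over-the-counter medication → 0% → £0.00
Phone case £24.84: all other goods → 9.25% → £2.30
Allergy tablets £8.84: over-the-counter medication → 0% → £0.00
Total tax = £31.52 + £1.44 + £7.52 + £5.48 + £5.34 + £6.25 + £2.30 = £59.85

£59.85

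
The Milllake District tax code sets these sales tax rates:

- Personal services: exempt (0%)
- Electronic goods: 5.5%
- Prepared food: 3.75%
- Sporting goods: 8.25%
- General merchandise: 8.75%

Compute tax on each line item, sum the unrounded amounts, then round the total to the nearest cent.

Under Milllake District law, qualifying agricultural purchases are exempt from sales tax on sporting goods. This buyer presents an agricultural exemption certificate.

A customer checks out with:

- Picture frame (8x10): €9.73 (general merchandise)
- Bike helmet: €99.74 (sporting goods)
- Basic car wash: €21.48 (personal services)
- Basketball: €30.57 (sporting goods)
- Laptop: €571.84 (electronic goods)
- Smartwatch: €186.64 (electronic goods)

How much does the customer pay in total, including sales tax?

€962.57

Picture frame (8x10) €9.73: general merchandise → 8.75% → €0.851375
Bike helmet €99.74: sporting goods, buyer-exempt → 0% → €0.00
Basic car wash €21.48: personal services → 0% → €0.00
Basketball €30.57: sporting goods, buyer-exempt → 0% → €0.00
Laptop €571.84: electronic goods → 5.5% → €31.4512
Smartwatch €186.64: electronic goods → 5.5% → €10.2652
Subtotal = €920.00; unrounded tax = €42.567775 → €42.57; total due = €962.57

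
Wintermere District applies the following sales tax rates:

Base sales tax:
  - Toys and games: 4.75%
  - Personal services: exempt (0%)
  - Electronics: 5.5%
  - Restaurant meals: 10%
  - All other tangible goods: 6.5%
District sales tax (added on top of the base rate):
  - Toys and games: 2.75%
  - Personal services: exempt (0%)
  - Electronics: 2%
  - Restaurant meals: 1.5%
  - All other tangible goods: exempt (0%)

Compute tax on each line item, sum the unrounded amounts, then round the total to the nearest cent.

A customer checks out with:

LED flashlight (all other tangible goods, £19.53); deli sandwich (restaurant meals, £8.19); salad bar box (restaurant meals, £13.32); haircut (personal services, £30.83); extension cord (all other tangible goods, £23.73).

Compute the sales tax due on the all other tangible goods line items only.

LED flashlight £19.53: all other tangible goods → 6.5% + 0% district = 6.5% → £1.26945
Extension cord £23.73: all other tangible goods → 6.5% + 0% district = 6.5% → £1.54245
Tax on all other tangible goods: unrounded sum = £2.8119 → £2.81

£2.81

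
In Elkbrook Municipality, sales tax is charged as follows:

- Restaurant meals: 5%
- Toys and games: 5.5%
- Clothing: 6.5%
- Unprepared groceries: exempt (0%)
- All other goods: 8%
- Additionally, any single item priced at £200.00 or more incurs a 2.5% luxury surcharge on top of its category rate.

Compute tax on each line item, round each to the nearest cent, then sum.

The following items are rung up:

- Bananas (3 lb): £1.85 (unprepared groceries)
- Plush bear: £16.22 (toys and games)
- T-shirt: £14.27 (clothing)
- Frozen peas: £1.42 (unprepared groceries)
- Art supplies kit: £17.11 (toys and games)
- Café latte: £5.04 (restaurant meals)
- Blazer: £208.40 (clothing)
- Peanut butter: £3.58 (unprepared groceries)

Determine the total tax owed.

Bananas (3 lb) £1.85: unprepared groceries → 0% → £0.00
Plush bear £16.22: toys and games → 5.5% → £0.89
T-shirt £14.27: clothing → 6.5% → £0.93
Frozen peas £1.42: unprepared groceries → 0% → £0.00
Art supplies kit £17.11: toys and games → 5.5% → £0.94
Café latte £5.04: restaurant meals → 5% → £0.25
Blazer £208.40: clothing → 6.5% + 2.5% surcharge = 9% → £18.76
Peanut butter £3.58: unprepared groceries → 0% → £0.00
Total tax = £0.89 + £0.93 + £0.94 + £0.25 + £18.76 = £21.77

£21.77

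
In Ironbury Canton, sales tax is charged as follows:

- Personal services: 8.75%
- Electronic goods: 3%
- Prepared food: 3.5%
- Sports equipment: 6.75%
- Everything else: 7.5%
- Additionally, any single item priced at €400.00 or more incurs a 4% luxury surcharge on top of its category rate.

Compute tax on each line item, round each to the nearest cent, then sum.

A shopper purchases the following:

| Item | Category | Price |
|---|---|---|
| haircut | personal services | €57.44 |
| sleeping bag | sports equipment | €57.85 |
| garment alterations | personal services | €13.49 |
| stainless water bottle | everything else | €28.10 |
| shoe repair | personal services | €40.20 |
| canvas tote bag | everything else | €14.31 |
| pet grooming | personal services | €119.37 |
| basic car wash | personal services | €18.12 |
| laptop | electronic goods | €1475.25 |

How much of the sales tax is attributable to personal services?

€21.76

Haircut €57.44: personal services → 8.75% → €5.03
Garment alterations €13.49: personal services → 8.75% → €1.18
Shoe repair €40.20: personal services → 8.75% → €3.52
Pet grooming €119.37: personal services → 8.75% → €10.44
Basic car wash €18.12: personal services → 8.75% → €1.59
Tax on personal services = €5.03 + €1.18 + €3.52 + €10.44 + €1.59 = €21.76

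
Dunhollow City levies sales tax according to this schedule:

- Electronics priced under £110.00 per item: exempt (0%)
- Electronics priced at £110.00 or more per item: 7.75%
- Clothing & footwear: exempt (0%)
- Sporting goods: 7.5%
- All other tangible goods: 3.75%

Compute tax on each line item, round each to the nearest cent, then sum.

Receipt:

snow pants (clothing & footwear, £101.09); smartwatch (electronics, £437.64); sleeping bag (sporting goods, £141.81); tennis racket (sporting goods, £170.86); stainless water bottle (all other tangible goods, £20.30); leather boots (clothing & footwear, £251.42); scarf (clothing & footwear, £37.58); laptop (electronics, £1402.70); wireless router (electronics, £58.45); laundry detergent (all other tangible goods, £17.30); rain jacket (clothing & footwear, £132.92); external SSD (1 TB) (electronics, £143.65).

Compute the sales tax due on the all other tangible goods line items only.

£1.41

Stainless water bottle £20.30: all other tangible goods → 3.75% → £0.76
Laundry detergent £17.30: all other tangible goods → 3.75% → £0.65
Tax on all other tangible goods = £0.76 + £0.65 = £1.41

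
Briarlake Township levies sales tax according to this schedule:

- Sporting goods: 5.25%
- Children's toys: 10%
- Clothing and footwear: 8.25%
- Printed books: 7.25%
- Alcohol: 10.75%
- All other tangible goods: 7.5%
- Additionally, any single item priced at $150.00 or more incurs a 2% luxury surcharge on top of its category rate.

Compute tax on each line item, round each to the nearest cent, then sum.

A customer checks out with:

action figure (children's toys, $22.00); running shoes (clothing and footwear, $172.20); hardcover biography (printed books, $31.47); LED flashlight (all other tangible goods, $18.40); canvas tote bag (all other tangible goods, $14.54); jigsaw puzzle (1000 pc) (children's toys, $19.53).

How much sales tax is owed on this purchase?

Action figure $22.00: children's toys → 10% → $2.20
Running shoes $172.20: clothing and footwear → 8.25% + 2% surcharge = 10.25% → $17.65
Hardcover biography $31.47: printed books → 7.25% → $2.28
LED flashlight $18.40: all other tangible goods → 7.5% → $1.38
Canvas tote bag $14.54: all other tangible goods → 7.5% → $1.09
Jigsaw puzzle (1000 pc) $19.53: children's toys → 10% → $1.95
Total tax = $2.20 + $17.65 + $2.28 + $1.38 + $1.09 + $1.95 = $26.55

$26.55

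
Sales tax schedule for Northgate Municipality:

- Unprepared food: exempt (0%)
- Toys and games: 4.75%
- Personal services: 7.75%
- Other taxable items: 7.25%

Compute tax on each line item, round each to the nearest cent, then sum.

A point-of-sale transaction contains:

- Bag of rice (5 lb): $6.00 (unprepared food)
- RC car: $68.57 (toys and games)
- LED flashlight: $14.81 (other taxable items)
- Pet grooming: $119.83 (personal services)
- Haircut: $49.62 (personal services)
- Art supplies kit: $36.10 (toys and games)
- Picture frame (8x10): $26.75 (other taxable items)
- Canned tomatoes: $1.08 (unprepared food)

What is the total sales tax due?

Bag of rice (5 lb) $6.00: unprepared food → 0% → $0.00
RC car $68.57: toys and games → 4.75% → $3.26
LED flashlight $14.81: other taxable items → 7.25% → $1.07
Pet grooming $119.83: personal services → 7.75% → $9.29
Haircut $49.62: personal services → 7.75% → $3.85
Art supplies kit $36.10: toys and games → 4.75% → $1.71
Picture frame (8x10) $26.75: other taxable items → 7.25% → $1.94
Canned tomatoes $1.08: unprepared food → 0% → $0.00
Total tax = $3.26 + $1.07 + $9.29 + $3.85 + $1.71 + $1.94 = $21.12

$21.12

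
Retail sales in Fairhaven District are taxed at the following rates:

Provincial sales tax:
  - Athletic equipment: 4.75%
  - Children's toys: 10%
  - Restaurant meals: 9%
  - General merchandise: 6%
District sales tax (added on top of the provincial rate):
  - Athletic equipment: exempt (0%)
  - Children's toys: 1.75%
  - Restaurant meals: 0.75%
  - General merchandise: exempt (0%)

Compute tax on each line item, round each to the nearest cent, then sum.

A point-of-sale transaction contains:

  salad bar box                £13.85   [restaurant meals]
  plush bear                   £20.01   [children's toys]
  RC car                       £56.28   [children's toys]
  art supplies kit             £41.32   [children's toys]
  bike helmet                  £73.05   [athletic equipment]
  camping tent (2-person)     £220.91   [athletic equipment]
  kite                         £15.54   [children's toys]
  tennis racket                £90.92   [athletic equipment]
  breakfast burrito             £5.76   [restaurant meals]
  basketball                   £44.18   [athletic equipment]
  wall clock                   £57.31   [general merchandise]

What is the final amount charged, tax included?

Salad bar box £13.85: restaurant meals → 9% + 0.75% district = 9.75% → £1.35
Plush bear £20.01: children's toys → 10% + 1.75% district = 11.75% → £2.35
RC car £56.28: children's toys → 10% + 1.75% district = 11.75% → £6.61
Art supplies kit £41.32: children's toys → 10% + 1.75% district = 11.75% → £4.86
Bike helmet £73.05: athletic equipment → 4.75% + 0% district = 4.75% → £3.47
Camping tent (2-person) £220.91: athletic equipment → 4.75% + 0% district = 4.75% → £10.49
Kite £15.54: children's toys → 10% + 1.75% district = 11.75% → £1.83
Tennis racket £90.92: athletic equipment → 4.75% + 0% district = 4.75% → £4.32
Breakfast burrito £5.76: restaurant meals → 9% + 0.75% district = 9.75% → £0.56
Basketball £44.18: athletic equipment → 4.75% + 0% district = 4.75% → £2.10
Wall clock £57.31: general merchandise → 6% + 0% district = 6% → £3.44
Subtotal = £639.13; tax = £41.38; total due = £680.51

£680.51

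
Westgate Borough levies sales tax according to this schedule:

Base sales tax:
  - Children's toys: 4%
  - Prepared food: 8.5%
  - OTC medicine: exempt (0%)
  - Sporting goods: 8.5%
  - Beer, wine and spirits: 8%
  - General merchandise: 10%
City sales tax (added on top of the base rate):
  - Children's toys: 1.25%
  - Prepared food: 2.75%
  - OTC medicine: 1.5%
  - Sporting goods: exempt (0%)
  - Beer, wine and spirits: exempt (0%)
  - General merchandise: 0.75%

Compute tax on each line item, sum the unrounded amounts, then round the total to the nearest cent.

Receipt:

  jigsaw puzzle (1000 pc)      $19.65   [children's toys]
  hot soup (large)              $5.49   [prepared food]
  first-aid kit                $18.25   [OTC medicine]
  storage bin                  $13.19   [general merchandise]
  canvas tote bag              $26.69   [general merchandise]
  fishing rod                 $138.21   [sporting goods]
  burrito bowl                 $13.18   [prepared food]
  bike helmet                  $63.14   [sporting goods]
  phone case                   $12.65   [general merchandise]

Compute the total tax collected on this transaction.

$26.17

Jigsaw puzzle (1000 pc) $19.65: children's toys → 4% + 1.25% city = 5.25% → $1.031625
Hot soup (large) $5.49: prepared food → 8.5% + 2.75% city = 11.25% → $0.617625
First-aid kit $18.25: OTC medicine → 0% + 1.5% city = 1.5% → $0.27375
Storage bin $13.19: general merchandise → 10% + 0.75% city = 10.75% → $1.417925
Canvas tote bag $26.69: general merchandise → 10% + 0.75% city = 10.75% → $2.869175
Fishing rod $138.21: sporting goods → 8.5% + 0% city = 8.5% → $11.74785
Burrito bowl $13.18: prepared food → 8.5% + 2.75% city = 11.25% → $1.48275
Bike helmet $63.14: sporting goods → 8.5% + 0% city = 8.5% → $5.3669
Phone case $12.65: general merchandise → 10% + 0.75% city = 10.75% → $1.359875
Unrounded tax sum = $26.167475 → $26.17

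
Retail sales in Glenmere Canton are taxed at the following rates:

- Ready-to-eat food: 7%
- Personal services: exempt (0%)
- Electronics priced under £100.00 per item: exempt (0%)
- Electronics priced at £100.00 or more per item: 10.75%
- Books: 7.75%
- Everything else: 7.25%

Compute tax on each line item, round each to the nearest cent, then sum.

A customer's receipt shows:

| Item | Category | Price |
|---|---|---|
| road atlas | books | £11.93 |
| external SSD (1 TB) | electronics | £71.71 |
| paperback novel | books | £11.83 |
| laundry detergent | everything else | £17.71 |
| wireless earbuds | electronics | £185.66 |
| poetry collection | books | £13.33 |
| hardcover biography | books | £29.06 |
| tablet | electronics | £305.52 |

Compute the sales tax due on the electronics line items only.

External SSD (1 TB) £71.71: electronics, under £100.00 → 0% → £0.00
Wireless earbuds £185.66: electronics, £100.00 or more → 10.75% → £19.96
Tablet £305.52: electronics, £100.00 or more → 10.75% → £32.84
Tax on electronics = £0.00 + £19.96 + £32.84 = £52.80

£52.80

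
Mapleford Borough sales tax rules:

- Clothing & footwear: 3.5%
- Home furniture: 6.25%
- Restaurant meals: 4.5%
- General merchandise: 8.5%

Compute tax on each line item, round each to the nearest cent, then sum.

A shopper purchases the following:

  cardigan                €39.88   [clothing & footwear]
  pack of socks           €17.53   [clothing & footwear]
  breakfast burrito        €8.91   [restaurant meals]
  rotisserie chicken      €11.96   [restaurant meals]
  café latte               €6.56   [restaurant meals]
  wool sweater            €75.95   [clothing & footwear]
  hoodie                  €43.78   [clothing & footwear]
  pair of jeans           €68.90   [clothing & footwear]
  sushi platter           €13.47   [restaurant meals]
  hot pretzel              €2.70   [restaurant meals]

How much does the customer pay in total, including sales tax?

Cardigan €39.88: clothing & footwear → 3.5% → €1.40
Pack of socks €17.53: clothing & footwear → 3.5% → €0.61
Breakfast burrito €8.91: restaurant meals → 4.5% → €0.40
Rotisserie chicken €11.96: restaurant meals → 4.5% → €0.54
Café latte €6.56: restaurant meals → 4.5% → €0.30
Wool sweater €75.95: clothing & footwear → 3.5% → €2.66
Hoodie €43.78: clothing & footwear → 3.5% → €1.53
Pair of jeans €68.90: clothing & footwear → 3.5% → €2.41
Sushi platter €13.47: restaurant meals → 4.5% → €0.61
Hot pretzel €2.70: restaurant meals → 4.5% → €0.12
Subtotal = €289.64; tax = €10.58; total due = €300.22

€300.22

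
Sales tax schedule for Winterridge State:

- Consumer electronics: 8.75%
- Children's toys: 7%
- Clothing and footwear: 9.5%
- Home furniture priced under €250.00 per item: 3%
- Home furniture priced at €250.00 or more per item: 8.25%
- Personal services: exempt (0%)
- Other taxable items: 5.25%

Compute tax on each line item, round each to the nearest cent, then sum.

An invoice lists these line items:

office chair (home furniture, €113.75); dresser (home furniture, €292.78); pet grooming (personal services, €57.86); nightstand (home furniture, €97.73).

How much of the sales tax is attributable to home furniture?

Office chair €113.75: home furniture, under €250.00 → 3% → €3.41
Dresser €292.78: home furniture, €250.00 or more → 8.25% → €24.15
Nightstand €97.73: home furniture, under €250.00 → 3% → €2.93
Tax on home furniture = €3.41 + €24.15 + €2.93 = €30.49

€30.49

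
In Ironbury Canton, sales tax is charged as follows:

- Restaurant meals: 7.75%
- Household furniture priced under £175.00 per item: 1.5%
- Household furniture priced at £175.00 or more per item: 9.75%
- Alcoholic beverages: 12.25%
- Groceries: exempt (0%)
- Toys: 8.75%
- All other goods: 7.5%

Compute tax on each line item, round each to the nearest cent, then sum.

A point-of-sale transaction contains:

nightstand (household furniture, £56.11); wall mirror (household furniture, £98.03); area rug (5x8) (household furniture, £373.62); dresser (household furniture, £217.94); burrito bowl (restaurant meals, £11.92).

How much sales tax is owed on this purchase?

£60.91

Nightstand £56.11: household furniture, under £175.00 → 1.5% → £0.84
Wall mirror £98.03: household furniture, under £175.00 → 1.5% → £1.47
Area rug (5x8) £373.62: household furniture, £175.00 or more → 9.75% → £36.43
Dresser £217.94: household furniture, £175.00 or more → 9.75% → £21.25
Burrito bowl £11.92: restaurant meals → 7.75% → £0.92
Total tax = £0.84 + £1.47 + £36.43 + £21.25 + £0.92 = £60.91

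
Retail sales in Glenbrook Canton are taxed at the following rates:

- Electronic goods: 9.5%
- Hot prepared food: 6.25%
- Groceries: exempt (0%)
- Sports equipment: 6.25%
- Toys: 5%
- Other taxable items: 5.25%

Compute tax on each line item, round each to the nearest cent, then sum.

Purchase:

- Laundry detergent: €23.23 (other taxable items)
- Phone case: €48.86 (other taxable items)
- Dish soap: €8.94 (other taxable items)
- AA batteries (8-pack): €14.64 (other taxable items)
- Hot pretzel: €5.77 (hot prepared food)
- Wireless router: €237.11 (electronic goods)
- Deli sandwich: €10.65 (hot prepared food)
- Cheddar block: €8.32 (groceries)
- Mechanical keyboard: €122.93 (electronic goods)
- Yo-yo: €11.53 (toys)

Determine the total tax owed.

€40.85

Laundry detergent €23.23: other taxable items → 5.25% → €1.22
Phone case €48.86: other taxable items → 5.25% → €2.57
Dish soap €8.94: other taxable items → 5.25% → €0.47
AA batteries (8-pack) €14.64: other taxable items → 5.25% → €0.77
Hot pretzel €5.77: hot prepared food → 6.25% → €0.36
Wireless router €237.11: electronic goods → 9.5% → €22.53
Deli sandwich €10.65: hot prepared food → 6.25% → €0.67
Cheddar block €8.32: groceries → 0% → €0.00
Mechanical keyboard €122.93: electronic goods → 9.5% → €11.68
Yo-yo €11.53: toys → 5% → €0.58
Total tax = €1.22 + €2.57 + €0.47 + €0.77 + €0.36 + €22.53 + €0.67 + €11.68 + €0.58 = €40.85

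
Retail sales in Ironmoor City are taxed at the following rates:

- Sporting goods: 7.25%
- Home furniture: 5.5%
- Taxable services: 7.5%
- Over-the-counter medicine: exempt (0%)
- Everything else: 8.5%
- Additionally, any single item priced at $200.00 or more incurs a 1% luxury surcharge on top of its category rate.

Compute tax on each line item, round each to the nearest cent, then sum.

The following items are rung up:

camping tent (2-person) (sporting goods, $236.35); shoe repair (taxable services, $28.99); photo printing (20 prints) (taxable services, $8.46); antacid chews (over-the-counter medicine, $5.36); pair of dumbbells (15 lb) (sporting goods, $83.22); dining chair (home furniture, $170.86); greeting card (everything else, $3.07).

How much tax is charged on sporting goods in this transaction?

Camping tent (2-person) $236.35: sporting goods → 7.25% + 1% surcharge = 8.25% → $19.50
Pair of dumbbells (15 lb) $83.22: sporting goods → 7.25% → $6.03
Tax on sporting goods = $19.50 + $6.03 = $25.53

$25.53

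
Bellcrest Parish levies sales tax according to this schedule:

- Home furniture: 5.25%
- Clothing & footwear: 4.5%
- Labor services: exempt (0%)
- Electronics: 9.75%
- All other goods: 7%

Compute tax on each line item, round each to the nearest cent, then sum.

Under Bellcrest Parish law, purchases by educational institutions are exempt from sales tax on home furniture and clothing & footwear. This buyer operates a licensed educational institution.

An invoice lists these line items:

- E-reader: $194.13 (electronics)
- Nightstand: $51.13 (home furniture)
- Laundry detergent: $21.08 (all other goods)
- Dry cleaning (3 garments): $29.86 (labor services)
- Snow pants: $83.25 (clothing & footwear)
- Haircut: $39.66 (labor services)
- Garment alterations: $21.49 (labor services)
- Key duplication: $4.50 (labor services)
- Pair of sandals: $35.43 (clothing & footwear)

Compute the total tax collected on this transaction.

$20.41

E-reader $194.13: electronics → 9.75% → $18.93
Nightstand $51.13: home furniture, buyer-exempt → 0% → $0.00
Laundry detergent $21.08: all other goods → 7% → $1.48
Dry cleaning (3 garments) $29.86: labor services → 0% → $0.00
Snow pants $83.25: clothing & footwear, buyer-exempt → 0% → $0.00
Haircut $39.66: labor services → 0% → $0.00
Garment alterations $21.49: labor services → 0% → $0.00
Key duplication $4.50: labor services → 0% → $0.00
Pair of sandals $35.43: clothing & footwear, buyer-exempt → 0% → $0.00
Total tax = $18.93 + $1.48 = $20.41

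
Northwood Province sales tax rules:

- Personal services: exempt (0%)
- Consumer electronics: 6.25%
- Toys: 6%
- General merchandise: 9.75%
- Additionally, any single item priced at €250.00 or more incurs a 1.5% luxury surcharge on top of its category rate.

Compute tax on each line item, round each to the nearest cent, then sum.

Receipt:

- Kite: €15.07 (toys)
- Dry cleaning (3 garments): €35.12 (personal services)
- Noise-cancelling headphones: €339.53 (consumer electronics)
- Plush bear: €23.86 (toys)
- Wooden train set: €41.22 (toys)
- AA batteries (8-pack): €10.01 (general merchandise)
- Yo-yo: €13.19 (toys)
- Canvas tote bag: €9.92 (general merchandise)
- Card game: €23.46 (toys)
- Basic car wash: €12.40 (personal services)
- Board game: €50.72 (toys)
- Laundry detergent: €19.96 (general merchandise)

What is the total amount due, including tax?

Kite €15.07: toys → 6% → €0.90
Dry cleaning (3 garments) €35.12: personal services → 0% → €0.00
Noise-cancelling headphones €339.53: consumer electronics → 6.25% + 1.5% surcharge = 7.75% → €26.31
Plush bear €23.86: toys → 6% → €1.43
Wooden train set €41.22: toys → 6% → €2.47
AA batteries (8-pack) €10.01: general merchandise → 9.75% → €0.98
Yo-yo €13.19: toys → 6% → €0.79
Canvas tote bag €9.92: general merchandise → 9.75% → €0.97
Card game €23.46: toys → 6% → €1.41
Basic car wash €12.40: personal services → 0% → €0.00
Board game €50.72: toys → 6% → €3.04
Laundry detergent €19.96: general merchandise → 9.75% → €1.95
Subtotal = €594.46; tax = €40.25; total due = €634.71

€634.71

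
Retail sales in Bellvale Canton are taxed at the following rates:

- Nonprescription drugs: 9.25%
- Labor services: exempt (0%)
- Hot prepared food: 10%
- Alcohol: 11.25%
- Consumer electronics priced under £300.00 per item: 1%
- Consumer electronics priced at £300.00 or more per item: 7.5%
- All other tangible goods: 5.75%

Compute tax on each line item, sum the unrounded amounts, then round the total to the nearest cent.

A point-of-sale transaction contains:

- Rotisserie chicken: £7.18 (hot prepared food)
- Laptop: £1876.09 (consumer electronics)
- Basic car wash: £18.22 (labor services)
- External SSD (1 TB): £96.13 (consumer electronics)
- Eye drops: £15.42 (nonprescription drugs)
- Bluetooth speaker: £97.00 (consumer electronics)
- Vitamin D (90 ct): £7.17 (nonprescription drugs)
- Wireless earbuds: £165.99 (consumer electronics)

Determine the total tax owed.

Rotisserie chicken £7.18: hot prepared food → 10% → £0.718
Laptop £1876.09: consumer electronics, £300.00 or more → 7.5% → £140.70675
Basic car wash £18.22: labor services → 0% → £0.00
External SSD (1 TB) £96.13: consumer electronics, under £300.00 → 1% → £0.9613
Eye drops £15.42: nonprescription drugs → 9.25% → £1.42635
Bluetooth speaker £97.00: consumer electronics, under £300.00 → 1% → £0.97
Vitamin D (90 ct) £7.17: nonprescription drugs → 9.25% → £0.663225
Wireless earbuds £165.99: consumer electronics, under £300.00 → 1% → £1.6599
Unrounded tax sum = £147.105525 → £147.11

£147.11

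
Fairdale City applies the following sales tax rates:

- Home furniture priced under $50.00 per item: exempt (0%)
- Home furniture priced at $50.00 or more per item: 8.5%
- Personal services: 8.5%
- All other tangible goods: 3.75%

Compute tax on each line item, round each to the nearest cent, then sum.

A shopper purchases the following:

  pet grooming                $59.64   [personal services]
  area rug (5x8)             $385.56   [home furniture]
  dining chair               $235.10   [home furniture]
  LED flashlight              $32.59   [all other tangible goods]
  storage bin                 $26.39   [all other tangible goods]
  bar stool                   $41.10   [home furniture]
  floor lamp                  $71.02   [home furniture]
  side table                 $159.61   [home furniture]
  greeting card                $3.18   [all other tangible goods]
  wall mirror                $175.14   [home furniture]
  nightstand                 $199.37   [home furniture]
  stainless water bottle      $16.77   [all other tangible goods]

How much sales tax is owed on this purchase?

Pet grooming $59.64: personal services → 8.5% → $5.07
Area rug (5x8) $385.56: home furniture, $50.00 or more → 8.5% → $32.77
Dining chair $235.10: home furniture, $50.00 or more → 8.5% → $19.98
LED flashlight $32.59: all other tangible goods → 3.75% → $1.22
Storage bin $26.39: all other tangible goods → 3.75% → $0.99
Bar stool $41.10: home furniture, under $50.00 → 0% → $0.00
Floor lamp $71.02: home furniture, $50.00 or more → 8.5% → $6.04
Side table $159.61: home furniture, $50.00 or more → 8.5% → $13.57
Greeting card $3.18: all other tangible goods → 3.75% → $0.12
Wall mirror $175.14: home furniture, $50.00 or more → 8.5% → $14.89
Nightstand $199.37: home furniture, $50.00 or more → 8.5% → $16.95
Stainless water bottle $16.77: all other tangible goods → 3.75% → $0.63
Total tax = $5.07 + $32.77 + $19.98 + $1.22 + $0.99 + $6.04 + $13.57 + $0.12 + $14.89 + $16.95 + $0.63 = $112.23

$112.23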